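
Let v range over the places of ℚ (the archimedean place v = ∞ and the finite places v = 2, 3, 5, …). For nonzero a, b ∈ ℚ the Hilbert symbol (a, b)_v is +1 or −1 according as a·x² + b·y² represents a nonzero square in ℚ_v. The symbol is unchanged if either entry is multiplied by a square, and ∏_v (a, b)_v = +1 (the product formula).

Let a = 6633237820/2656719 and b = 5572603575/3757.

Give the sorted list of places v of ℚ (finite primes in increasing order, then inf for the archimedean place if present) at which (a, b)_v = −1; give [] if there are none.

(a, b) ≡ (2145, 91) mod (ℚ^×)²; places V = {2, 3, 5, 7, 11, 13, 17, 19, 29, ∞}.
(a,b)_3: α=-5, u≡1; β=6, v≡1 (mod 3); (1|3)=+1, (1|3)=+1; sign (−1)^0·+1^6·+1^-5 = +1.
(a,b)_29: α=-2, u≡20; β=0, v≡9 (mod 29); (20|29)=+1, (9|29)=+1; sign (−1)^0·+1^0·+1^-2 = +1.
(a,b)_19: α=2, u≡4; β=2, v≡14 (mod 19); (4|19)=+1, (14|19)=-1; sign (−1)^0·+1^2·-1^2 = +1.
(a,b)_7: α=0, u≡3; β=1, v≡5 (mod 7); (3|7)=-1, (5|7)=-1; sign (−1)^0·-1^1·-1^0 = -1.
(a,b)_11: α=1, u≡8; β=2, v≡1 (mod 11); (8|11)=-1, (1|11)=+1; sign (−1)^0·-1^2·+1^1 = +1.
(a,b)_∞: sgn(2145)=+, sgn(91)=+, so +1.
(a,b)_13: α=-1, u≡9; β=-1, v≡2 (mod 13); (9|13)=+1, (2|13)=-1; sign (−1)^0·+1^-1·-1^-1 = -1.
(a,b)_17: α=4, u≡3; β=-2, v≡3 (mod 17); (3|17)=-1, (3|17)=-1; sign (−1)^0·-1^-2·-1^4 = +1.
(a,b)_5: α=1, u≡1; β=2, v≡4 (mod 5); (1|5)=+1, (4|5)=+1; sign (−1)^0·+1^2·+1^1 = +1.
(a,b)_2: α=2, β=0; u≡1, v≡3 (mod 8); ε(u)ε(v)=0·1, αω(v)=2·1, βω(u)=0·0; sum ≡ 0  ⇒  +1.
(2145, 91 / ℚ) ramifies at {7, 13}: a division algebra.

[7, 13]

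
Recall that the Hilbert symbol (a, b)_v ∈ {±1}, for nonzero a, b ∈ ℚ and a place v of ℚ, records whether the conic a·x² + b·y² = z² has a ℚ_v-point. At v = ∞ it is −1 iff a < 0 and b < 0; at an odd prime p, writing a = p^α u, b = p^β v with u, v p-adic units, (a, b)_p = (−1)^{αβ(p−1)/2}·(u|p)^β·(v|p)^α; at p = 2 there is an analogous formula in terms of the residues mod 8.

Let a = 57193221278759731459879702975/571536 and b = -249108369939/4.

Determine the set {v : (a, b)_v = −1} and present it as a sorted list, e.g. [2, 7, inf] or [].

[13, 29, 31, 37]

(a, b) ≡ (24679, -432419) mod (ℚ^×)²; places V = {2, 3, 5, 7, 11, 13, 23, 29, 31, 37, ∞}.
(a,b)_29: α=3, u≡8; β=1, v≡5 (mod 29); (8|29)=-1, (5|29)=+1; sign (−1)^0·-1^1·+1^3 = -1.
(a,b)_7: α=-2, u≡2; β=0, v≡3 (mod 7); (2|7)=+1, (3|7)=-1; sign (−1)^0·+1^0·-1^-2 = +1.
(a,b)_23: α=5, u≡20; β=2, v≡8 (mod 23); (20|23)=-1, (8|23)=+1; sign (−1)^0·-1^2·+1^5 = +1.
(a,b)_37: α=3, u≡1; β=1, v≡35 (mod 37); (1|37)=+1, (35|37)=-1; sign (−1)^0·+1^1·-1^3 = -1.
(a,b)_3: α=-6, u≡1; β=2, v≡1 (mod 3); (1|3)=+1, (1|3)=+1; sign (−1)^0·+1^2·+1^-6 = +1.
(a,b)_2: α=-4, β=-2; u≡7, v≡5 (mod 8); ε(u)ε(v)=1·0, αω(v)=-4·1, βω(u)=-2·0; sum ≡ 0  ⇒  +1.
(a,b)_13: α=2, u≡8; β=1, v≡12 (mod 13); (8|13)=-1, (12|13)=+1; sign (−1)^0·-1^1·+1^2 = -1.
(a,b)_31: α=2, u≡29; β=1, v≡2 (mod 31); (29|31)=-1, (2|31)=+1; sign (−1)^0·-1^1·+1^2 = -1.
(a,b)_5: α=2, u≡4; β=0, v≡4 (mod 5); (4|5)=+1, (4|5)=+1; sign (−1)^0·+1^0·+1^2 = +1.
(a,b)_11: α=6, u≡8; β=2, v≡10 (mod 11); (8|11)=-1, (10|11)=-1; sign (−1)^0·-1^2·-1^6 = +1.
(a,b)_∞: sgn(24679)=+, sgn(-432419)=−, so +1.
Ram(24679, -432419) = {13, 29, 31, 37}; no ℚ_13-point on the conic.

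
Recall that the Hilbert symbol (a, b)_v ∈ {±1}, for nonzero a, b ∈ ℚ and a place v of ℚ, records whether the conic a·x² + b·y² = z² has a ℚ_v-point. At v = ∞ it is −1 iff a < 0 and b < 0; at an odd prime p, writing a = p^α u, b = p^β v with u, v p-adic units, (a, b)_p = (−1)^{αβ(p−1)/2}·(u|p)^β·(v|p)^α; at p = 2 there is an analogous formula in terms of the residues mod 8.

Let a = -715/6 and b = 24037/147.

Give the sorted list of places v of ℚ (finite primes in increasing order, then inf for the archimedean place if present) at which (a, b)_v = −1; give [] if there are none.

(a, b) ≡ (-4290, 39) mod (ℚ^×)²; places V = {2, 3, 5, 7, 11, 13, 43, ∞}.
(a,b)_∞: sgn(-4290)=−, sgn(39)=+, so +1.
(a,b)_2: α=-1, β=0; u≡7, v≡7 (mod 8); ε(u)ε(v)=1·1, αω(v)=-1·0, βω(u)=0·0; sum ≡ 1  ⇒  -1.
(a,b)_5: α=1, u≡2; β=0, v≡1 (mod 5); (2|5)=-1, (1|5)=+1; sign (−1)^0·-1^0·+1^1 = +1.
(a,b)_11: α=1, u≡2; β=0, v≡6 (mod 11); (2|11)=-1, (6|11)=-1; sign (−1)^0·-1^0·-1^1 = -1.
(a,b)_3: α=-1, u≡1; β=-1, v≡1 (mod 3); (1|3)=+1, (1|3)=+1; sign (−1)^1·+1^-1·+1^-1 = -1.
(a,b)_7: α=0, u≡1; β=-2, v≡2 (mod 7); (1|7)=+1, (2|7)=+1; sign (−1)^0·+1^-2·+1^0 = +1.
(a,b)_13: α=1, u≡6; β=1, v≡4 (mod 13); (6|13)=-1, (4|13)=+1; sign (−1)^0·-1^1·+1^1 = -1.
(a,b)_43: α=0, u≡17; β=2, v≡27 (mod 43); (17|43)=+1, (27|43)=-1; sign (−1)^0·+1^2·-1^0 = +1.
Ram(-4290, 39) = {2, 3, 11, 13}; no ℚ_2-point on the conic.

[2, 3, 11, 13]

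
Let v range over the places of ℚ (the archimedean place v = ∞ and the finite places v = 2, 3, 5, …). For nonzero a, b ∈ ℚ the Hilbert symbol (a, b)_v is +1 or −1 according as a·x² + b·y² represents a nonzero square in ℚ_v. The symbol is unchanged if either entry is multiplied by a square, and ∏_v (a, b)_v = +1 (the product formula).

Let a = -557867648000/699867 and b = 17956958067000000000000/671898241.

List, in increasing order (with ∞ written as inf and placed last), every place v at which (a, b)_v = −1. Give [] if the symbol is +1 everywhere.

Mod squares: a ≡ -386835, b ≡ 3. Check v ∈ {∞, 2, 3, 5, 7, 13, 17, 23, 37, 41}.
v=7: a=7^-2·(≡3), b=7^-4·(≡3) mod 7; (3|7)=-1, (3|7)=-1; (−1)^{-2·-4·3}·(-1)^-4·(-1)^-2 = +1.
v=17: a=17^1·(≡1), b=17^2·(≡11) mod 17; (1|17)=+1, (11|17)=-1; (−1)^{1·2·8}·(+1)^2·(-1)^1 = -1.
v=41: a=41^1·(≡8), b=41^2·(≡28) mod 41; (8|41)=+1, (28|41)=-1; (−1)^{1·2·20}·(+1)^2·(-1)^1 = -1.
v=3: a=3^-3·(≡1), b=3^3·(≡1) mod 3; (1|3)=+1, (1|3)=+1; (−1)^{-3·3·1}·(+1)^3·(+1)^-3 = -1.
v=13: a=13^2·(≡7), b=13^0·(≡9) mod 13; (7|13)=-1, (9|13)=+1; (−1)^{2·0·6}·(-1)^0·(+1)^2 = +1.
v=37: a=37^1·(≡12), b=37^2·(≡9) mod 37; (12|37)=+1, (9|37)=+1; (−1)^{1·2·18}·(+1)^2·(+1)^1 = +1.
v=2: v_2(a)=10, v_2(b)=12; units ≡ 5, 3 (mod 8); ε·ε+αω+βω = 0·1+10·1+12·1 ≡ 0  ⇒  (a,b)_2 = +1.
v=23: a=23^-2·(≡3), b=23^-4·(≡1) mod 23; (3|23)=+1, (1|23)=+1; (−1)^{-2·-4·11}·(+1)^-4·(+1)^-2 = +1.
v=5: a=5^3·(≡3), b=5^12·(≡2) mod 5; (3|5)=-1, (2|5)=-1; (−1)^{3·12·2}·(-1)^12·(-1)^3 = -1.
v=∞: -386835 < 0 and 3 > 0  ⇒  (a,b)_∞ = +1.
(-386835, 3 / ℚ) ramifies at {3, 5, 17, 41}: a division algebra.

[3, 5, 17, 41]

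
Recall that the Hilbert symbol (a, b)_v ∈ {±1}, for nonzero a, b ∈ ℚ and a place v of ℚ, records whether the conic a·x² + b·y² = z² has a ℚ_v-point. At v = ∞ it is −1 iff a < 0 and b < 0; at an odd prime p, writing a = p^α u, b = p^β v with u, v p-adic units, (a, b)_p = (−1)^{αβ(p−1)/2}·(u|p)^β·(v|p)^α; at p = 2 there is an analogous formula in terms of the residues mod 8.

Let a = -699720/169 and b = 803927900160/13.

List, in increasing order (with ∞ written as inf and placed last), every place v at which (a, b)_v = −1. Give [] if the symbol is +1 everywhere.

Mod squares: a ≡ -3570, b ≡ 5005. Check v ∈ {∞, 2, 3, 5, 7, 11, 13, 17}.
v=3: a=3^1·(≡1), b=3^2·(≡1) mod 3; (1|3)=+1, (1|3)=+1; (−1)^{1·2·1}·(+1)^2·(+1)^1 = +1.
v=2: v_2(a)=3, v_2(b)=14; units ≡ 7, 5 (mod 8); ε·ε+αω+βω = 1·0+3·1+14·0 ≡ 1  ⇒  (a,b)_2 = -1.
v=∞: -3570 < 0 and 5005 > 0  ⇒  (a,b)_∞ = +1.
v=17: a=17^1·(≡3), b=17^2·(≡6) mod 17; (3|17)=-1, (6|17)=-1; (−1)^{1·2·8}·(-1)^2·(-1)^1 = -1.
v=5: a=5^1·(≡4), b=5^1·(≡4) mod 5; (4|5)=+1, (4|5)=+1; (−1)^{1·1·2}·(+1)^1·(+1)^1 = +1.
v=7: a=7^3·(≡4), b=7^3·(≡2) mod 7; (4|7)=+1, (2|7)=+1; (−1)^{3·3·3}·(+1)^3·(+1)^3 = -1.
v=11: a=11^0·(≡3), b=11^1·(≡4) mod 11; (3|11)=+1, (4|11)=+1; (−1)^{0·1·5}·(+1)^1·(+1)^0 = +1.
v=13: a=13^-2·(≡5), b=13^-1·(≡8) mod 13; (5|13)=-1, (8|13)=-1; (−1)^{-2·-1·6}·(-1)^-1·(-1)^-2 = -1.
(-3570, 5005 / ℚ) ramifies at {2, 7, 13, 17}: a division algebra.

[2, 7, 13, 17]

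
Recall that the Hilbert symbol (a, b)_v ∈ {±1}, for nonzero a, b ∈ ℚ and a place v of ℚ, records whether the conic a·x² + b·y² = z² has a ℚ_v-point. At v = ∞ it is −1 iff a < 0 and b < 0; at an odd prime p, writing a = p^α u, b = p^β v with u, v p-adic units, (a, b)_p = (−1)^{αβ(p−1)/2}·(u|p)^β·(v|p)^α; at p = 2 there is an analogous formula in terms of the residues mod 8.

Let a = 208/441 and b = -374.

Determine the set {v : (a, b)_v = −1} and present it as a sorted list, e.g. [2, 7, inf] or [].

[2, 11]

Mod squares: a ≡ 13, b ≡ -374. Check v ∈ {∞, 2, 3, 7, 11, 13, 17}.
v=11: a=11^0·(≡10), b=11^1·(≡10) mod 11; (10|11)=-1, (10|11)=-1; (−1)^{0·1·5}·(-1)^1·(-1)^0 = -1.
v=∞: 13 > 0 and -374 < 0  ⇒  (a,b)_∞ = +1.
v=17: a=17^0·(≡13), b=17^1·(≡12) mod 17; (13|17)=+1, (12|17)=-1; (−1)^{0·1·8}·(+1)^1·(-1)^0 = +1.
v=13: a=13^1·(≡10), b=13^0·(≡3) mod 13; (10|13)=+1, (3|13)=+1; (−1)^{1·0·6}·(+1)^0·(+1)^1 = +1.
v=7: a=7^-2·(≡6), b=7^0·(≡4) mod 7; (6|7)=-1, (4|7)=+1; (−1)^{-2·0·3}·(-1)^0·(+1)^-2 = +1.
v=2: v_2(a)=4, v_2(b)=1; units ≡ 5, 5 (mod 8); ε·ε+αω+βω = 0·0+4·1+1·1 ≡ 1  ⇒  (a,b)_2 = -1.
v=3: a=3^-2·(≡1), b=3^0·(≡1) mod 3; (1|3)=+1, (1|3)=+1; (−1)^{-2·0·1}·(+1)^0·(+1)^-2 = +1.
(13, -374 / ℚ) ramifies at {2, 11}: a division algebra.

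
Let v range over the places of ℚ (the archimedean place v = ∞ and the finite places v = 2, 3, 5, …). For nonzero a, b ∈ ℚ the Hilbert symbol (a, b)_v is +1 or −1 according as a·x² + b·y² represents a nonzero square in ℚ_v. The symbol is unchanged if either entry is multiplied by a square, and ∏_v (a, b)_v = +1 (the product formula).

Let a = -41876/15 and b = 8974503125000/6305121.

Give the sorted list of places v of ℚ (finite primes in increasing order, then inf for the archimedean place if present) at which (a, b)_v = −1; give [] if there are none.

[2, 3, 5, 47]

Mod squares: a ≡ -435, b ≡ 117218. Check v ∈ {∞, 2, 3, 5, 7, 19, 29, 31, 43, 47}.
v=47: a=47^0·(≡22), b=47^1·(≡8) mod 47; (22|47)=-1, (8|47)=+1; (−1)^{0·1·23}·(-1)^1·(+1)^0 = -1.
v=19: a=19^2·(≡10), b=19^0·(≡6) mod 19; (10|19)=-1, (6|19)=+1; (−1)^{2·0·9}·(-1)^0·(+1)^2 = +1.
v=31: a=31^0·(≡21), b=31^-2·(≡10) mod 31; (21|31)=-1, (10|31)=+1; (−1)^{0·-2·15}·(-1)^-2·(+1)^0 = +1.
v=29: a=29^1·(≡12), b=29^1·(≡21) mod 29; (12|29)=-1, (21|29)=-1; (−1)^{1·1·14}·(-1)^1·(-1)^1 = +1.
v=43: a=43^0·(≡9), b=43^1·(≡31) mod 43; (9|43)=+1, (31|43)=+1; (−1)^{0·1·21}·(+1)^1·(+1)^0 = +1.
v=2: v_2(a)=2, v_2(b)=3; units ≡ 5, 1 (mod 8); ε·ε+αω+βω = 0·0+2·0+3·1 ≡ 1  ⇒  (a,b)_2 = -1.
v=5: a=5^-1·(≡3), b=5^8·(≡3) mod 5; (3|5)=-1, (3|5)=-1; (−1)^{-1·8·2}·(-1)^8·(-1)^-1 = -1.
v=3: a=3^-1·(≡2), b=3^-8·(≡2) mod 3; (2|3)=-1, (2|3)=-1; (−1)^{-1·-8·1}·(-1)^-8·(-1)^-1 = -1.
v=7: a=7^0·(≡5), b=7^2·(≡5) mod 7; (5|7)=-1, (5|7)=-1; (−1)^{0·2·3}·(-1)^2·(-1)^0 = +1.
v=∞: -435 < 0 and 117218 > 0  ⇒  (a,b)_∞ = +1.
|Ram(-435, 117218)| = 4, even; anisotropic at {2, 3, 5, 47}.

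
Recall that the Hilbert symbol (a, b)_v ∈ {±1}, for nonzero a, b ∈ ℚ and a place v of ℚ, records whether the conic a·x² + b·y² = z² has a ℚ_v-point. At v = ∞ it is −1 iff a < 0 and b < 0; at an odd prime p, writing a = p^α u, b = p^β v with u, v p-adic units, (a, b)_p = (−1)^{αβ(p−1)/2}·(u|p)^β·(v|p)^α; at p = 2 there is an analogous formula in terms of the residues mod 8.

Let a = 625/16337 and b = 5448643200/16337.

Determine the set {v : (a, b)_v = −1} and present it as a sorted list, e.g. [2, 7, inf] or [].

[3, 11]

Mod squares: a ≡ 17, b ≡ 14586. Check v ∈ {∞, 2, 3, 5, 7, 11, 13, 17, 31}.
v=∞: 17 > 0 and 14586 > 0  ⇒  (a,b)_∞ = +1.
v=7: a=7^0·(≡5), b=7^2·(≡6) mod 7; (5|7)=-1, (6|7)=-1; (−1)^{0·2·3}·(-1)^2·(-1)^0 = +1.
v=31: a=31^-2·(≡24), b=31^-2·(≡18) mod 31; (24|31)=-1, (18|31)=+1; (−1)^{-2·-2·15}·(-1)^-2·(+1)^-2 = +1.
v=3: a=3^0·(≡2), b=3^5·(≡2) mod 3; (2|3)=-1, (2|3)=-1; (−1)^{0·5·1}·(-1)^5·(-1)^0 = -1.
v=11: a=11^0·(≡10), b=11^1·(≡6) mod 11; (10|11)=-1, (6|11)=-1; (−1)^{0·1·5}·(-1)^1·(-1)^0 = -1.
v=2: v_2(a)=0, v_2(b)=7; units ≡ 1, 5 (mod 8); ε·ε+αω+βω = 0·0+0·1+7·0 ≡ 0  ⇒  (a,b)_2 = +1.
v=5: a=5^4·(≡3), b=5^2·(≡4) mod 5; (3|5)=-1, (4|5)=+1; (−1)^{4·2·2}·(-1)^2·(+1)^4 = +1.
v=13: a=13^0·(≡3), b=13^1·(≡12) mod 13; (3|13)=+1, (12|13)=+1; (−1)^{0·1·6}·(+1)^1·(+1)^0 = +1.
v=17: a=17^-1·(≡9), b=17^-1·(≡1) mod 17; (9|17)=+1, (1|17)=+1; (−1)^{-1·-1·8}·(+1)^-1·(+1)^-1 = +1.
|Ram(17, 14586)| = 2, even; anisotropic at {3, 11}.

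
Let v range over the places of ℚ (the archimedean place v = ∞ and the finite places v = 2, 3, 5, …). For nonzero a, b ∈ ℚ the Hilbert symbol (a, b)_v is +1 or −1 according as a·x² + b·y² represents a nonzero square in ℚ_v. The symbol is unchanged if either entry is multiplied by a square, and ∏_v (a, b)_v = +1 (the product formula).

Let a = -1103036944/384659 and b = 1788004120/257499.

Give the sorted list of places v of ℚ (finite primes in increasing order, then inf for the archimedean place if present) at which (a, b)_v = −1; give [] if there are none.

(a, b) ≡ (-11, 770) mod (ℚ^×)²; places V = {2, 3, 5, 7, 11, 17, 19, 23, ∞}.
(a,b)_3: α=0, u≡1; β=-4, v≡2 (mod 3); (1|3)=+1, (2|3)=-1; sign (−1)^0·+1^-4·-1^0 = +1.
(a,b)_11: α=-3, u≡8; β=-1, v≡1 (mod 11); (8|11)=-1, (1|11)=+1; sign (−1)^1·-1^-1·+1^-3 = +1.
(a,b)_17: α=-2, u≡3; β=-2, v≡12 (mod 17); (3|17)=-1, (12|17)=-1; sign (−1)^0·-1^-2·-1^-2 = +1.
(a,b)_5: α=0, u≡4; β=1, v≡1 (mod 5); (4|5)=+1, (1|5)=+1; sign (−1)^0·+1^1·+1^0 = +1.
(a,b)_∞: sgn(-11)=−, sgn(770)=+, so +1.
(a,b)_19: α=4, u≡12; β=4, v≡14 (mod 19); (12|19)=-1, (14|19)=-1; sign (−1)^0·-1^4·-1^4 = +1.
(a,b)_2: α=4, β=3; u≡5, v≡1 (mod 8); ε(u)ε(v)=0·0, αω(v)=4·0, βω(u)=3·1; sum ≡ 1  ⇒  -1.
(a,b)_7: α=0, u≡6; β=3, v≡6 (mod 7); (6|7)=-1, (6|7)=-1; sign (−1)^0·-1^3·-1^0 = -1.
(a,b)_23: α=2, u≡3; β=0, v≡19 (mod 23); (3|23)=+1, (19|23)=-1; sign (−1)^0·+1^0·-1^2 = +1.
Ram(-11, 770) = {2, 7}; no ℚ_2-point on the conic.

[2, 7]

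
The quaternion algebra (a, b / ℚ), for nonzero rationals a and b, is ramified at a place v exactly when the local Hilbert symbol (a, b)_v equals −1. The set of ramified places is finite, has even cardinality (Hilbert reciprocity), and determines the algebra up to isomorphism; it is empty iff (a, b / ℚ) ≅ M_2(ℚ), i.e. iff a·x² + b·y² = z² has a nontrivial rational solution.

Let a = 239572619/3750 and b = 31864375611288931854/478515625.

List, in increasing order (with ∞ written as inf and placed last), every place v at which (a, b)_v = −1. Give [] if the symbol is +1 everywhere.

(a, b) ≡ (41106, 1326) mod (ℚ^×)²; places V = {2, 3, 5, 7, 11, 13, 17, 31, ∞}.
(a,b)_11: α=2, u≡6; β=6, v≡10 (mod 11); (6|11)=-1, (10|11)=-1; sign (−1)^0·-1^6·-1^2 = +1.
(a,b)_2: α=-1, β=1; u≡1, v≡7 (mod 8); ε(u)ε(v)=0·1, αω(v)=-1·0, βω(u)=1·0; sum ≡ 0  ⇒  +1.
(a,b)_∞: sgn(41106)=+, sgn(1326)=+, so +1.
(a,b)_13: α=1, u≡1; β=3, v≡7 (mod 13); (1|13)=+1, (7|13)=-1; sign (−1)^0·+1^3·-1^1 = -1.
(a,b)_3: α=-1, u≡1; β=1, v≡1 (mod 3); (1|3)=+1, (1|3)=+1; sign (−1)^1·+1^1·+1^-1 = -1.
(a,b)_7: α=0, u≡4; β=-2, v≡5 (mod 7); (4|7)=+1, (5|7)=-1; sign (−1)^0·+1^-2·-1^0 = +1.
(a,b)_5: α=-4, u≡4; β=-10, v≡1 (mod 5); (4|5)=+1, (1|5)=+1; sign (−1)^0·+1^-10·+1^-4 = +1.
(a,b)_31: α=1, u≡27; β=2, v≡26 (mod 31); (27|31)=-1, (26|31)=-1; sign (−1)^0·-1^2·-1^1 = -1.
(a,b)_17: α=3, u≡16; β=5, v≡6 (mod 17); (16|17)=+1, (6|17)=-1; sign (−1)^0·+1^5·-1^3 = -1.
|Ram(41106, 1326)| = 4, even; anisotropic at {3, 13, 17, 31}.

[3, 13, 17, 31]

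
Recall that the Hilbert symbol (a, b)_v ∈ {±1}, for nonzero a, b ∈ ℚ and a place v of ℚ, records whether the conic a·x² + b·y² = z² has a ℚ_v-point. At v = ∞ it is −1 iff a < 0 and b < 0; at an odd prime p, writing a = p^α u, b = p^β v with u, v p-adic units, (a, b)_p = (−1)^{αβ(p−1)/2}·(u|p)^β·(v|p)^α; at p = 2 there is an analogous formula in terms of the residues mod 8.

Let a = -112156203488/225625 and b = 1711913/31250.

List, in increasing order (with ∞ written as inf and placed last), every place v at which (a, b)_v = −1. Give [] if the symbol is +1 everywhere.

[23, 31]

Mod squares: a ≡ -62, b ≡ 1426. Check v ∈ {∞, 2, 5, 7, 19, 23, 31}.
v=7: a=7^6·(≡4), b=7^4·(≡3) mod 7; (4|7)=+1, (3|7)=-1; (−1)^{6·4·3}·(+1)^4·(-1)^6 = +1.
v=23: a=23^0·(≡11), b=23^1·(≡16) mod 23; (11|23)=-1, (16|23)=+1; (−1)^{0·1·11}·(-1)^1·(+1)^0 = -1.
v=19: a=19^-2·(≡3), b=19^0·(≡5) mod 19; (3|19)=-1, (5|19)=+1; (−1)^{-2·0·9}·(-1)^0·(+1)^-2 = +1.
v=31: a=31^3·(≡26), b=31^1·(≡6) mod 31; (26|31)=-1, (6|31)=-1; (−1)^{3·1·15}·(-1)^1·(-1)^3 = -1.
v=5: a=5^-4·(≡2), b=5^-6·(≡4) mod 5; (2|5)=-1, (4|5)=+1; (−1)^{-4·-6·2}·(-1)^-6·(+1)^-4 = +1.
v=2: v_2(a)=5, v_2(b)=-1; units ≡ 1, 1 (mod 8); ε·ε+αω+βω = 0·0+5·0+-1·0 ≡ 0  ⇒  (a,b)_2 = +1.
v=∞: -62 < 0 and 1426 > 0  ⇒  (a,b)_∞ = +1.
Ram(-62, 1426) = {23, 31}; no ℚ_23-point on the conic.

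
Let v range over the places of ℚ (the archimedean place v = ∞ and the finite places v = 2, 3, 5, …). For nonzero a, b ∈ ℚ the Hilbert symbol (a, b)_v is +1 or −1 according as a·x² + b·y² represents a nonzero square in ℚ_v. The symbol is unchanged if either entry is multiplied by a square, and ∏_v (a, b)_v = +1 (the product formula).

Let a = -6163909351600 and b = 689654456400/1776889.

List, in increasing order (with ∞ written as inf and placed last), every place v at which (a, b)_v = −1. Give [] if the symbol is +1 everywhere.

[3, 13]

Mod squares: a ≡ -91, b ≡ 21. Check v ∈ {∞, 2, 3, 5, 7, 11, 13, 17, 31, 41, 43}.
v=13: a=13^5·(≡8), b=13^2·(≡5) mod 13; (8|13)=-1, (5|13)=-1; (−1)^{5·2·6}·(-1)^2·(-1)^5 = -1.
v=3: a=3^0·(≡2), b=3^1·(≡1) mod 3; (2|3)=-1, (1|3)=+1; (−1)^{0·1·1}·(-1)^1·(+1)^0 = -1.
v=11: a=11^2·(≡8), b=11^0·(≡2) mod 11; (8|11)=-1, (2|11)=-1; (−1)^{2·0·5}·(-1)^0·(-1)^2 = +1.
v=17: a=17^0·(≡12), b=17^2·(≡15) mod 17; (12|17)=-1, (15|17)=+1; (−1)^{0·2·8}·(-1)^2·(+1)^0 = +1.
v=∞: -91 < 0 and 21 > 0  ⇒  (a,b)_∞ = +1.
v=7: a=7^3·(≡2), b=7^1·(≡3) mod 7; (2|7)=+1, (3|7)=-1; (−1)^{3·1·3}·(+1)^1·(-1)^3 = +1.
v=43: a=43^0·(≡1), b=43^-2·(≡15) mod 43; (1|43)=+1, (15|43)=+1; (−1)^{0·-2·21}·(+1)^-2·(+1)^0 = +1.
v=2: v_2(a)=4, v_2(b)=4; units ≡ 5, 5 (mod 8); ε·ε+αω+βω = 0·0+4·1+4·1 ≡ 0  ⇒  (a,b)_2 = +1.
v=31: a=31^0·(≡16), b=31^-2·(≡13) mod 31; (16|31)=+1, (13|31)=-1; (−1)^{0·-2·15}·(+1)^-2·(-1)^0 = +1.
v=41: a=41^0·(≡39), b=41^2·(≡5) mod 41; (39|41)=+1, (5|41)=+1; (−1)^{0·2·20}·(+1)^2·(+1)^0 = +1.
v=5: a=5^2·(≡1), b=5^2·(≡4) mod 5; (1|5)=+1, (4|5)=+1; (−1)^{2·2·2}·(+1)^2·(+1)^2 = +1.
Ram(-91, 21) = {3, 13}; no ℚ_3-point on the conic.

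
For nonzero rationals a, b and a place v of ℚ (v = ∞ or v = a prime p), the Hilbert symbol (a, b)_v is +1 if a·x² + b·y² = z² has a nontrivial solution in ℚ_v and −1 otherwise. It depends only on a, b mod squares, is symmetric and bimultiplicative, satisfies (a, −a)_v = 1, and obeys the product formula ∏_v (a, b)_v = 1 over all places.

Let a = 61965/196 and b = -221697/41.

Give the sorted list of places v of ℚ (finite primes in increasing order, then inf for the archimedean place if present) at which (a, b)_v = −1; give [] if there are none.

[5, 41]

Mod squares: a ≡ 85, b ≡ -112217. Check v ∈ {∞, 2, 3, 5, 7, 17, 23, 41}.
v=7: a=7^-2·(≡2), b=7^1·(≡3) mod 7; (2|7)=+1, (3|7)=-1; (−1)^{-2·1·3}·(+1)^1·(-1)^-2 = +1.
v=∞: 85 > 0 and -112217 < 0  ⇒  (a,b)_∞ = +1.
v=5: a=5^1·(≡3), b=5^0·(≡3) mod 5; (3|5)=-1, (3|5)=-1; (−1)^{1·0·2}·(-1)^0·(-1)^1 = -1.
v=17: a=17^1·(≡14), b=17^1·(≡7) mod 17; (14|17)=-1, (7|17)=-1; (−1)^{1·1·8}·(-1)^1·(-1)^1 = +1.
v=3: a=3^6·(≡1), b=3^4·(≡1) mod 3; (1|3)=+1, (1|3)=+1; (−1)^{6·4·1}·(+1)^4·(+1)^6 = +1.
v=2: v_2(a)=-2, v_2(b)=0; units ≡ 5, 7 (mod 8); ε·ε+αω+βω = 0·1+-2·0+0·1 ≡ 0  ⇒  (a,b)_2 = +1.
v=41: a=41^0·(≡3), b=41^-1·(≡31) mod 41; (3|41)=-1, (31|41)=+1; (−1)^{0·-1·20}·(-1)^-1·(+1)^0 = -1.
v=23: a=23^0·(≡6), b=23^1·(≡5) mod 23; (6|23)=+1, (5|23)=-1; (−1)^{0·1·11}·(+1)^1·(-1)^0 = +1.
(85, -112217 / ℚ) ramifies at {5, 41}: a division algebra.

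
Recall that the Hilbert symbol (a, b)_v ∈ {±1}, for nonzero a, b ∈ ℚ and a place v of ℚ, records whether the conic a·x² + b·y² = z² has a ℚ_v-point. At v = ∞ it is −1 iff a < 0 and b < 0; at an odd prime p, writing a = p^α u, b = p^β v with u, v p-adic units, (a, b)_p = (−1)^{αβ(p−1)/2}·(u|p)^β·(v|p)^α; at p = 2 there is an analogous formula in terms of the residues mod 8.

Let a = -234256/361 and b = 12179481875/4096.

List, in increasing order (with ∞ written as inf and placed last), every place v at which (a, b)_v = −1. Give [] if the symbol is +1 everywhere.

[2, 11]

(a, b) ≡ (-1, 11) mod (ℚ^×)²; places V = {2, 5, 11, 19, ∞}.
(a,b)_5: α=0, u≡4; β=4, v≡1 (mod 5); (4|5)=+1, (1|5)=+1; sign (−1)^0·+1^4·+1^0 = +1.
(a,b)_11: α=4, u≡8; β=7, v≡5 (mod 11); (8|11)=-1, (5|11)=+1; sign (−1)^0·-1^7·+1^4 = -1.
(a,b)_2: α=4, β=-12; u≡7, v≡3 (mod 8); ε(u)ε(v)=1·1, αω(v)=4·1, βω(u)=-12·0; sum ≡ 1  ⇒  -1.
(a,b)_∞: sgn(-1)=−, sgn(11)=+, so +1.
(a,b)_19: α=-2, u≡14; β=0, v≡17 (mod 19); (14|19)=-1, (17|19)=+1; sign (−1)^0·-1^0·+1^-2 = +1.
|Ram(-1, 11)| = 2, even; anisotropic at {2, 11}.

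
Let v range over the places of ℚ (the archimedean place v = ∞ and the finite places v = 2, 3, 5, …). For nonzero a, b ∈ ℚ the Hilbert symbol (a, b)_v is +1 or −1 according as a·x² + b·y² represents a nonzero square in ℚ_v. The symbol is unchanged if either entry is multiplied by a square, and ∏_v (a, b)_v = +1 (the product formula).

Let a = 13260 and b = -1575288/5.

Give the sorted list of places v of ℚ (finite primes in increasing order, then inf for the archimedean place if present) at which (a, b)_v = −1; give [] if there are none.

(a, b) ≡ (3315, -24310) mod (ℚ^×)²; places V = {2, 3, 5, 11, 13, 17, ∞}.
(a,b)_17: α=1, u≡15; β=1, v≡4 (mod 17); (15|17)=+1, (4|17)=+1; sign (−1)^0·+1^1·+1^1 = +1.
(a,b)_3: α=1, u≡1; β=4, v≡2 (mod 3); (1|3)=+1, (2|3)=-1; sign (−1)^0·+1^4·-1^1 = -1.
(a,b)_13: α=1, u≡6; β=1, v≡2 (mod 13); (6|13)=-1, (2|13)=-1; sign (−1)^0·-1^1·-1^1 = +1.
(a,b)_11: α=0, u≡5; β=1, v≡9 (mod 11); (5|11)=+1, (9|11)=+1; sign (−1)^0·+1^1·+1^0 = +1.
(a,b)_2: α=2, β=3; u≡3, v≡5 (mod 8); ε(u)ε(v)=1·0, αω(v)=2·1, βω(u)=3·1; sum ≡ 1  ⇒  -1.
(a,b)_5: α=1, u≡2; β=-1, v≡2 (mod 5); (2|5)=-1, (2|5)=-1; sign (−1)^0·-1^-1·-1^1 = +1.
(a,b)_∞: sgn(3315)=+, sgn(-24310)=−, so +1.
|Ram(3315, -24310)| = 2, even; anisotropic at {2, 3}.

[2, 3]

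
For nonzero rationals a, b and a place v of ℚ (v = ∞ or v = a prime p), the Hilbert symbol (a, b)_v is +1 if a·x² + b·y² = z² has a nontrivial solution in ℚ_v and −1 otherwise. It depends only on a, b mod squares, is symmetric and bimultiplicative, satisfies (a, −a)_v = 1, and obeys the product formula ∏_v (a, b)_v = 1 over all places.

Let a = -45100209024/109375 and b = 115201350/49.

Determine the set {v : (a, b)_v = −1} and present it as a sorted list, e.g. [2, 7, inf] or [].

[3, 7, 11, 17]

Mod squares: a ≡ -9282, b ≡ 374. Check v ∈ {∞, 2, 3, 5, 7, 11, 13, 17, 37}.
v=37: a=37^0·(≡22), b=37^2·(≡1) mod 37; (22|37)=-1, (1|37)=+1; (−1)^{0·2·18}·(-1)^2·(+1)^0 = +1.
v=5: a=5^-6·(≡3), b=5^2·(≡1) mod 5; (3|5)=-1, (1|5)=+1; (−1)^{-6·2·2}·(-1)^2·(+1)^-6 = +1.
v=3: a=3^13·(≡2), b=3^2·(≡2) mod 3; (2|3)=-1, (2|3)=-1; (−1)^{13·2·1}·(-1)^2·(-1)^13 = -1.
v=7: a=7^-1·(≡4), b=7^-2·(≡5) mod 7; (4|7)=+1, (5|7)=-1; (−1)^{-1·-2·3}·(+1)^-2·(-1)^-1 = -1.
v=17: a=17^1·(≡9), b=17^1·(≡12) mod 17; (9|17)=+1, (12|17)=-1; (−1)^{1·1·8}·(+1)^1·(-1)^1 = -1.
v=2: v_2(a)=7, v_2(b)=1; units ≡ 7, 3 (mod 8); ε·ε+αω+βω = 1·1+7·1+1·0 ≡ 0  ⇒  (a,b)_2 = +1.
v=∞: -9282 < 0 and 374 > 0  ⇒  (a,b)_∞ = +1.
v=11: a=11^0·(≡10), b=11^1·(≡5) mod 11; (10|11)=-1, (5|11)=+1; (−1)^{0·1·5}·(-1)^1·(+1)^0 = -1.
v=13: a=13^1·(≡4), b=13^0·(≡3) mod 13; (4|13)=+1, (3|13)=+1; (−1)^{1·0·6}·(+1)^0·(+1)^1 = +1.
(-9282, 374 / ℚ) ramifies at {3, 7, 11, 17}: a division algebra.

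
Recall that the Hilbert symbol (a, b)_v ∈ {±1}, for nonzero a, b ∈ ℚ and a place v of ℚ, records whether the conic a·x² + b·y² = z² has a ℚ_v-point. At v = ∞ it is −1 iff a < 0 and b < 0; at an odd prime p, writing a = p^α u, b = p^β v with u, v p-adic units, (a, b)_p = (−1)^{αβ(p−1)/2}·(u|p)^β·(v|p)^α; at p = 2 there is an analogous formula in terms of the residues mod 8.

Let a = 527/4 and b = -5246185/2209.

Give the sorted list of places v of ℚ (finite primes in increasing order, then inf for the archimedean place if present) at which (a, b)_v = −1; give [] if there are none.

[2, 5, 19, 23]

(a, b) ≡ (527, -2185) mod (ℚ^×)²; places V = {2, 5, 7, 17, 19, 23, 31, 47, ∞}.
(a,b)_∞: sgn(527)=+, sgn(-2185)=−, so +1.
(a,b)_7: α=0, u≡4; β=4, v≡5 (mod 7); (4|7)=+1, (5|7)=-1; sign (−1)^0·+1^4·-1^0 = +1.
(a,b)_31: α=1, u≡12; β=0, v≡28 (mod 31); (12|31)=-1, (28|31)=+1; sign (−1)^0·-1^0·+1^1 = +1.
(a,b)_23: α=0, u≡11; β=1, v≡19 (mod 23); (11|23)=-1, (19|23)=-1; sign (−1)^0·-1^1·-1^0 = -1.
(a,b)_19: α=0, u≡13; β=1, v≡10 (mod 19); (13|19)=-1, (10|19)=-1; sign (−1)^0·-1^1·-1^0 = -1.
(a,b)_47: α=0, u≡26; β=-2, v≡2 (mod 47); (26|47)=-1, (2|47)=+1; sign (−1)^0·-1^-2·+1^0 = +1.
(a,b)_2: α=-2, β=0; u≡7, v≡7 (mod 8); ε(u)ε(v)=1·1, αω(v)=-2·0, βω(u)=0·0; sum ≡ 1  ⇒  -1.
(a,b)_17: α=1, u≡12; β=0, v≡2 (mod 17); (12|17)=-1, (2|17)=+1; sign (−1)^0·-1^0·+1^1 = +1.
(a,b)_5: α=0, u≡3; β=1, v≡2 (mod 5); (3|5)=-1, (2|5)=-1; sign (−1)^0·-1^1·-1^0 = -1.
|Ram(527, -2185)| = 4, even; anisotropic at {2, 5, 19, 23}.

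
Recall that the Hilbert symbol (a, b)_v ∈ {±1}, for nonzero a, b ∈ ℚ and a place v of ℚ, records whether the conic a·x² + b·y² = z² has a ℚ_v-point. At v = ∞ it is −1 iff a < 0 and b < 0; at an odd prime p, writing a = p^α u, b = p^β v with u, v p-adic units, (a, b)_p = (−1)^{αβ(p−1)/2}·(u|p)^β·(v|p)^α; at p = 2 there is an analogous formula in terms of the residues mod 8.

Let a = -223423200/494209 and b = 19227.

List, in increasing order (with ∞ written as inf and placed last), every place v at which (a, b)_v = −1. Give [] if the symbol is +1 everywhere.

Mod squares: a ≡ -62062, b ≡ 19227. Check v ∈ {∞, 2, 3, 5, 7, 11, 13, 17, 19, 29, 31, 37}.
v=5: a=5^2·(≡3), b=5^0·(≡2) mod 5; (3|5)=-1, (2|5)=-1; (−1)^{2·0·2}·(-1)^0·(-1)^2 = +1.
v=31: a=31^1·(≡3), b=31^0·(≡7) mod 31; (3|31)=-1, (7|31)=+1; (−1)^{1·0·15}·(-1)^0·(+1)^1 = +1.
v=∞: -62062 < 0 and 19227 > 0  ⇒  (a,b)_∞ = +1.
v=7: a=7^1·(≡3), b=7^0·(≡5) mod 7; (3|7)=-1, (5|7)=-1; (−1)^{1·0·3}·(-1)^0·(-1)^1 = -1.
v=37: a=37^-2·(≡20), b=37^0·(≡24) mod 37; (20|37)=-1, (24|37)=-1; (−1)^{-2·0·18}·(-1)^0·(-1)^-2 = +1.
v=3: a=3^2·(≡2), b=3^1·(≡1) mod 3; (2|3)=-1, (1|3)=+1; (−1)^{2·1·1}·(-1)^1·(+1)^2 = -1.
v=2: v_2(a)=5, v_2(b)=0; units ≡ 1, 3 (mod 8); ε·ε+αω+βω = 0·1+5·1+0·0 ≡ 1  ⇒  (a,b)_2 = -1.
v=29: a=29^0·(≡17), b=29^1·(≡25) mod 29; (17|29)=-1, (25|29)=+1; (−1)^{0·1·14}·(-1)^1·(+1)^0 = -1.
v=13: a=13^1·(≡3), b=13^1·(≡10) mod 13; (3|13)=+1, (10|13)=+1; (−1)^{1·1·6}·(+1)^1·(+1)^1 = +1.
v=19: a=19^-2·(≡4), b=19^0·(≡18) mod 19; (4|19)=+1, (18|19)=-1; (−1)^{-2·0·9}·(+1)^0·(-1)^-2 = +1.
v=17: a=17^0·(≡7), b=17^1·(≡9) mod 17; (7|17)=-1, (9|17)=+1; (−1)^{0·1·8}·(-1)^1·(+1)^0 = -1.
v=11: a=11^1·(≡3), b=11^0·(≡10) mod 11; (3|11)=+1, (10|11)=-1; (−1)^{1·0·5}·(+1)^0·(-1)^1 = -1.
|Ram(-62062, 19227)| = 6, even; anisotropic at {2, 3, 7, 11, 17, 29}.

[2, 3, 7, 11, 17, 29]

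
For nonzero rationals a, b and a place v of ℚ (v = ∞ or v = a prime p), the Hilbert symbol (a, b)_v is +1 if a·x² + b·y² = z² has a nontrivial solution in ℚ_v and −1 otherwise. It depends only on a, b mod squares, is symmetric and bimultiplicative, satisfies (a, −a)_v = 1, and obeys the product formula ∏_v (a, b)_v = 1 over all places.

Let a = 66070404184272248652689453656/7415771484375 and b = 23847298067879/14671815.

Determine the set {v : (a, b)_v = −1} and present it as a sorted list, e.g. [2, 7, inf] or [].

[11, 23]

Mod squares: a ≡ 31870410, b ≡ 62985. Check v ∈ {∞, 2, 3, 5, 7, 11, 13, 17, 19, 23, 31, 43}.
v=17: a=17^5·(≡2), b=17^3·(≡9) mod 17; (2|17)=+1, (9|17)=+1; (−1)^{5·3·8}·(+1)^3·(+1)^5 = +1.
v=13: a=13^1·(≡4), b=13^3·(≡12) mod 13; (4|13)=+1, (12|13)=+1; (−1)^{1·3·6}·(+1)^3·(+1)^1 = +1.
v=3: a=3^-5·(≡2), b=3^-1·(≡1) mod 3; (2|3)=-1, (1|3)=+1; (−1)^{-5·-1·1}·(-1)^-1·(+1)^-5 = +1.
v=19: a=19^3·(≡3), b=19^1·(≡5) mod 19; (3|19)=-1, (5|19)=+1; (−1)^{3·1·9}·(-1)^1·(+1)^3 = +1.
v=7: a=7^4·(≡5), b=7^0·(≡5) mod 7; (5|7)=-1, (5|7)=-1; (−1)^{4·0·3}·(-1)^0·(-1)^4 = +1.
v=23: a=23^1·(≡18), b=23^-2·(≡19) mod 23; (18|23)=+1, (19|23)=-1; (−1)^{1·-2·11}·(+1)^-2·(-1)^1 = -1.
v=2: v_2(a)=3, v_2(b)=0; units ≡ 5, 1 (mod 8); ε·ε+αω+βω = 0·0+3·0+0·1 ≡ 0  ⇒  (a,b)_2 = +1.
v=5: a=5^-15·(≡2), b=5^-1·(≡3) mod 5; (2|5)=-1, (3|5)=-1; (−1)^{-15·-1·2}·(-1)^-1·(-1)^-15 = +1.
v=31: a=31^6·(≡27), b=31^2·(≡15) mod 31; (27|31)=-1, (15|31)=-1; (−1)^{6·2·15}·(-1)^2·(-1)^6 = +1.
v=43: a=43^0·(≡10), b=43^-2·(≡28) mod 43; (10|43)=+1, (28|43)=-1; (−1)^{0·-2·21}·(+1)^-2·(-1)^0 = +1.
v=11: a=11^3·(≡4), b=11^2·(≡8) mod 11; (4|11)=+1, (8|11)=-1; (−1)^{3·2·5}·(+1)^2·(-1)^3 = -1.
v=∞: 31870410 > 0 and 62985 > 0  ⇒  (a,b)_∞ = +1.
|Ram(31870410, 62985)| = 2, even; anisotropic at {11, 23}.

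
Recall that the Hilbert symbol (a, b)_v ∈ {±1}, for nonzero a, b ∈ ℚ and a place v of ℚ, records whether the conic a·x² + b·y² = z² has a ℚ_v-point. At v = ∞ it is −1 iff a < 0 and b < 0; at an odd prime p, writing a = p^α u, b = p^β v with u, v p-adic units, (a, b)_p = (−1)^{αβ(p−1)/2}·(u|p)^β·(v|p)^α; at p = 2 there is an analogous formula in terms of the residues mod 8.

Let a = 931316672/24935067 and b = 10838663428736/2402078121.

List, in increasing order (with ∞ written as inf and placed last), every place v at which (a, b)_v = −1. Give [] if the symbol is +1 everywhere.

[2, 3]

Mod squares: a ≡ 429, b ≡ 26. Check v ∈ {∞, 2, 3, 11, 13, 17, 23, 29, 31}.
v=29: a=29^2·(≡20), b=29^2·(≡11) mod 29; (20|29)=+1, (11|29)=-1; (−1)^{2·2·14}·(+1)^2·(-1)^2 = +1.
v=∞: 429 > 0 and 26 > 0  ⇒  (a,b)_∞ = +1.
v=31: a=31^-4·(≡21), b=31^-4·(≡23) mod 31; (21|31)=-1, (23|31)=-1; (−1)^{-4·-4·15}·(-1)^-4·(-1)^-4 = +1.
v=23: a=23^0·(≡15), b=23^2·(≡16) mod 23; (15|23)=-1, (16|23)=+1; (−1)^{0·2·11}·(-1)^2·(+1)^0 = +1.
v=3: a=3^-3·(≡2), b=3^-2·(≡2) mod 3; (2|3)=-1, (2|3)=-1; (−1)^{-3·-2·1}·(-1)^-2·(-1)^-3 = -1.
v=11: a=11^3·(≡8), b=11^4·(≡5) mod 11; (8|11)=-1, (5|11)=+1; (−1)^{3·4·5}·(-1)^4·(+1)^3 = +1.
v=2: v_2(a)=6, v_2(b)=7; units ≡ 5, 5 (mod 8); ε·ε+αω+βω = 0·0+6·1+7·1 ≡ 1  ⇒  (a,b)_2 = -1.
v=13: a=13^1·(≡7), b=13^1·(≡8) mod 13; (7|13)=-1, (8|13)=-1; (−1)^{1·1·6}·(-1)^1·(-1)^1 = +1.
v=17: a=17^0·(≡1), b=17^-2·(≡13) mod 17; (1|17)=+1, (13|17)=+1; (−1)^{0·-2·8}·(+1)^-2·(+1)^0 = +1.
(429, 26 / ℚ) ramifies at {2, 3}: a division algebra.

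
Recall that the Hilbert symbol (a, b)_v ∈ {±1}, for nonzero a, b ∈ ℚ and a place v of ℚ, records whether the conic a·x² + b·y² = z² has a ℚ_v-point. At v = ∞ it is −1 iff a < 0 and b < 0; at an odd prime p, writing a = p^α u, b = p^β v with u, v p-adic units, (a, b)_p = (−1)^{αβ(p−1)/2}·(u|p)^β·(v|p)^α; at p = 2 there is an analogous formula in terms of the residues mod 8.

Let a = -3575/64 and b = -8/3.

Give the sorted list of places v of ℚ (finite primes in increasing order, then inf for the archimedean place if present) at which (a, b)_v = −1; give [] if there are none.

Mod squares: a ≡ -143, b ≡ -6. Check v ∈ {∞, 2, 3, 5, 11, 13}.
v=11: a=11^1·(≡3), b=11^0·(≡1) mod 11; (3|11)=+1, (1|11)=+1; (−1)^{1·0·5}·(+1)^0·(+1)^1 = +1.
v=3: a=3^0·(≡1), b=3^-1·(≡1) mod 3; (1|3)=+1, (1|3)=+1; (−1)^{0·-1·1}·(+1)^-1·(+1)^0 = +1.
v=∞: -143 < 0 and -6 < 0  ⇒  (a,b)_∞ = -1.
v=5: a=5^2·(≡3), b=5^0·(≡4) mod 5; (3|5)=-1, (4|5)=+1; (−1)^{2·0·2}·(-1)^0·(+1)^2 = +1.
v=2: v_2(a)=-6, v_2(b)=3; units ≡ 1, 5 (mod 8); ε·ε+αω+βω = 0·0+-6·1+3·0 ≡ 0  ⇒  (a,b)_2 = +1.
v=13: a=13^1·(≡2), b=13^0·(≡6) mod 13; (2|13)=-1, (6|13)=-1; (−1)^{1·0·6}·(-1)^0·(-1)^1 = -1.
Ram(-143, -6) = {13, ∞}; no ℚ_13-point on the conic.

[13, inf]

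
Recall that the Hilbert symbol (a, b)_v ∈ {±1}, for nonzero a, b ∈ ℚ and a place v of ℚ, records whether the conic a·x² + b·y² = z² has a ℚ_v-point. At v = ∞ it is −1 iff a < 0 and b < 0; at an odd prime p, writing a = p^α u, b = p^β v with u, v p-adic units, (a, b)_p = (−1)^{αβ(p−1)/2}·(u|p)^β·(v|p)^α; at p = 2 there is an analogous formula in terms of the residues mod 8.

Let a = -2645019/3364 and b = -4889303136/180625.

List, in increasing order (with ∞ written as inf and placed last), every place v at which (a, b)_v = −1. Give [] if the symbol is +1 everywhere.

(a, b) ≡ (-1739, -94054) mod (ℚ^×)²; places V = {2, 3, 5, 13, 17, 19, 29, 31, 37, 41, 47, ∞}.
(a,b)_19: α=0, u≡9; β=2, v≡15 (mod 19); (9|19)=+1, (15|19)=-1; sign (−1)^0·+1^2·-1^0 = +1.
(a,b)_2: α=-2, β=5; u≡5, v≡5 (mod 8); ε(u)ε(v)=0·0, αω(v)=-2·1, βω(u)=5·1; sum ≡ 1  ⇒  -1.
(a,b)_37: α=1, u≡1; β=1, v≡30 (mod 37); (1|37)=+1, (30|37)=+1; sign (−1)^0·+1^1·+1^1 = +1.
(a,b)_47: α=1, u≡15; β=0, v≡20 (mod 47); (15|47)=-1, (20|47)=-1; sign (−1)^0·-1^0·-1^1 = -1.
(a,b)_∞: sgn(-1739)=−, sgn(-94054)=−, so -1.
(a,b)_31: α=0, u≡19; β=1, v≡1 (mod 31); (19|31)=+1, (1|31)=+1; sign (−1)^0·+1^1·+1^0 = +1.
(a,b)_13: α=2, u≡4; β=0, v≡12 (mod 13); (4|13)=+1, (12|13)=+1; sign (−1)^0·+1^0·+1^2 = +1.
(a,b)_17: α=0, u≡3; β=-2, v≡12 (mod 17); (3|17)=-1, (12|17)=-1; sign (−1)^0·-1^-2·-1^0 = +1.
(a,b)_3: α=2, u≡1; β=2, v≡2 (mod 3); (1|3)=+1, (2|3)=-1; sign (−1)^0·+1^2·-1^2 = +1.
(a,b)_41: α=0, u≡7; β=1, v≡16 (mod 41); (7|41)=-1, (16|41)=+1; sign (−1)^0·-1^1·+1^0 = -1.
(a,b)_5: α=0, u≡4; β=-4, v≡1 (mod 5); (4|5)=+1, (1|5)=+1; sign (−1)^0·+1^-4·+1^0 = +1.
(a,b)_29: α=-2, u≡25; β=0, v≡7 (mod 29); (25|29)=+1, (7|29)=+1; sign (−1)^0·+1^0·+1^-2 = +1.
|Ram(-1739, -94054)| = 4, even; anisotropic at {2, 41, 47, ∞}.

[2, 41, 47, inf]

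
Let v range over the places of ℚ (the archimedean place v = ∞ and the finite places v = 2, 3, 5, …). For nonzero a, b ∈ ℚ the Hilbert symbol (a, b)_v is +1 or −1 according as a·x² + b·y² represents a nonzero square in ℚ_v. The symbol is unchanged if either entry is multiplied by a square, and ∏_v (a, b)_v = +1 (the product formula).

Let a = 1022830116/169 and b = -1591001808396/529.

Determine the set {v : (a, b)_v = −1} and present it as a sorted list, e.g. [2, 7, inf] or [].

Mod squares: a ≡ 5218521, b ≡ -11571. Check v ∈ {∞, 2, 3, 7, 11, 13, 19, 23, 29, 41}.
v=29: a=29^1·(≡23), b=29^1·(≡13) mod 29; (23|29)=+1, (13|29)=+1; (−1)^{1·1·14}·(+1)^1·(+1)^1 = +1.
v=19: a=19^1·(≡15), b=19^1·(≡3) mod 19; (15|19)=-1, (3|19)=-1; (−1)^{1·1·9}·(-1)^1·(-1)^1 = -1.
v=13: a=13^-2·(≡9), b=13^2·(≡3) mod 13; (9|13)=+1, (3|13)=+1; (−1)^{-2·2·6}·(+1)^2·(+1)^-2 = +1.
v=41: a=41^1·(≡35), b=41^2·(≡33) mod 41; (35|41)=-1, (33|41)=+1; (−1)^{1·2·20}·(-1)^2·(+1)^1 = +1.
v=7: a=7^3·(≡5), b=7^1·(≡5) mod 7; (5|7)=-1, (5|7)=-1; (−1)^{3·1·3}·(-1)^1·(-1)^3 = -1.
v=3: a=3^1·(≡2), b=3^1·(≡1) mod 3; (2|3)=-1, (1|3)=+1; (−1)^{1·1·1}·(-1)^1·(+1)^1 = +1.
v=23: a=23^0·(≡19), b=23^-2·(≡14) mod 23; (19|23)=-1, (14|23)=-1; (−1)^{0·-2·11}·(-1)^-2·(-1)^0 = +1.
v=∞: 5218521 > 0 and -11571 < 0  ⇒  (a,b)_∞ = +1.
v=11: a=11^1·(≡4), b=11^2·(≡1) mod 11; (4|11)=+1, (1|11)=+1; (−1)^{1·2·5}·(+1)^2·(+1)^1 = +1.
v=2: v_2(a)=2, v_2(b)=2; units ≡ 1, 5 (mod 8); ε·ε+αω+βω = 0·0+2·1+2·0 ≡ 0  ⇒  (a,b)_2 = +1.
|Ram(5218521, -11571)| = 2, even; anisotropic at {7, 19}.

[7, 19]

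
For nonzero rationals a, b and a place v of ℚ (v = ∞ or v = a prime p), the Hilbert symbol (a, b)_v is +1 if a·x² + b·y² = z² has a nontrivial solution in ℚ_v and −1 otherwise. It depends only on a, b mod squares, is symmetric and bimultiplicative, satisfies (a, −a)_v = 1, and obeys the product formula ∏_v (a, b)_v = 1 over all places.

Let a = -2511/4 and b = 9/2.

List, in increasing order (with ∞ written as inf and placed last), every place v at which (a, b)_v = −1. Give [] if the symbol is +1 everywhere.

[]

Mod squares: a ≡ -31, b ≡ 2. Check v ∈ {∞, 2, 3, 31}.
v=31: a=31^1·(≡3), b=31^0·(≡20) mod 31; (3|31)=-1, (20|31)=+1; (−1)^{1·0·15}·(-1)^0·(+1)^1 = +1.
v=3: a=3^4·(≡2), b=3^2·(≡2) mod 3; (2|3)=-1, (2|3)=-1; (−1)^{4·2·1}·(-1)^2·(-1)^4 = +1.
v=2: v_2(a)=-2, v_2(b)=-1; units ≡ 1, 1 (mod 8); ε·ε+αω+βω = 0·0+-2·0+-1·0 ≡ 0  ⇒  (a,b)_2 = +1.
v=∞: -31 < 0 and 2 > 0  ⇒  (a,b)_∞ = +1.
Every local symbol is +1, so the conic -31·x² + 2·y² = z² has ℚ_v-points for all v and hence a ℚ-point; (a, b / ℚ) ≅ M_2(ℚ).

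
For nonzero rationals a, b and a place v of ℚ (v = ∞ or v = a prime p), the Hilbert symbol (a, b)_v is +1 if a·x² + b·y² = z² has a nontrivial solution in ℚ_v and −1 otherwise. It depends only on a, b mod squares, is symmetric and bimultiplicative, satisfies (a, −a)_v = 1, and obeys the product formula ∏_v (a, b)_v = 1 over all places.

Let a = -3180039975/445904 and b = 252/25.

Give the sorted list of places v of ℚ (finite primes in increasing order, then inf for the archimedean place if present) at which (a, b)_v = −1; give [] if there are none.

[7, 17]

Mod squares: a ≡ -23171, b ≡ 7. Check v ∈ {∞, 2, 3, 5, 7, 17, 19, 29, 31, 47}.
v=31: a=31^-2·(≡21), b=31^0·(≡20) mod 31; (21|31)=-1, (20|31)=+1; (−1)^{-2·0·15}·(-1)^0·(+1)^-2 = +1.
v=17: a=17^1·(≡10), b=17^0·(≡6) mod 17; (10|17)=-1, (6|17)=-1; (−1)^{1·0·8}·(-1)^0·(-1)^1 = -1.
v=2: v_2(a)=-4, v_2(b)=2; units ≡ 5, 7 (mod 8); ε·ε+αω+βω = 0·1+-4·0+2·1 ≡ 0  ⇒  (a,b)_2 = +1.
v=19: a=19^2·(≡17), b=19^0·(≡4) mod 19; (17|19)=+1, (4|19)=+1; (−1)^{2·0·9}·(+1)^0·(+1)^2 = +1.
v=47: a=47^1·(≡36), b=47^0·(≡27) mod 47; (36|47)=+1, (27|47)=+1; (−1)^{1·0·23}·(+1)^0·(+1)^1 = +1.
v=7: a=7^2·(≡6), b=7^1·(≡2) mod 7; (6|7)=-1, (2|7)=+1; (−1)^{2·1·3}·(-1)^1·(+1)^2 = -1.
v=5: a=5^2·(≡4), b=5^-2·(≡2) mod 5; (4|5)=+1, (2|5)=-1; (−1)^{2·-2·2}·(+1)^-2·(-1)^2 = +1.
v=29: a=29^-1·(≡20), b=29^0·(≡24) mod 29; (20|29)=+1, (24|29)=+1; (−1)^{-1·0·14}·(+1)^0·(+1)^-1 = +1.
v=3: a=3^2·(≡1), b=3^2·(≡1) mod 3; (1|3)=+1, (1|3)=+1; (−1)^{2·2·1}·(+1)^2·(+1)^2 = +1.
v=∞: -23171 < 0 and 7 > 0  ⇒  (a,b)_∞ = +1.
Ram(-23171, 7) = {7, 17}; no ℚ_7-point on the conic.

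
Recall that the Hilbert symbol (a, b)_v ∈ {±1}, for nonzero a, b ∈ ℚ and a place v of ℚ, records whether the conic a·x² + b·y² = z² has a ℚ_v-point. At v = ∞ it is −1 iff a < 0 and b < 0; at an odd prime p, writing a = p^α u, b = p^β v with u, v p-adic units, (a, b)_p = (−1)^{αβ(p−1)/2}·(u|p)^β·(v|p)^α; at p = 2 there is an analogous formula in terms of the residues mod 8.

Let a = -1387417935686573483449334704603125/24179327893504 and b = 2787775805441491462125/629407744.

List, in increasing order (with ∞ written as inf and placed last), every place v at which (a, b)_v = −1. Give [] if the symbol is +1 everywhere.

(a, b) ≡ (-2365, 2597965) mod (ℚ^×)²; places V = {2, 3, 5, 7, 11, 19, 23, 29, 41, 43, ∞}.
(a,b)_29: α=2, u≡9; β=1, v≡5 (mod 29); (9|29)=+1, (5|29)=+1; sign (−1)^0·+1^1·+1^2 = +1.
(a,b)_2: α=-22, β=-18; u≡3, v≡5 (mod 8); ε(u)ε(v)=1·0, αω(v)=-22·1, βω(u)=-18·1; sum ≡ 0  ⇒  +1.
(a,b)_11: α=3, u≡4; β=2, v≡2 (mod 11); (4|11)=+1, (2|11)=-1; sign (−1)^0·+1^2·-1^3 = -1.
(a,b)_19: α=4, u≡12; β=3, v≡5 (mod 19); (12|19)=-1, (5|19)=+1; sign (−1)^0·-1^3·+1^4 = -1.
(a,b)_7: α=-8, u≡1; β=-4, v≡3 (mod 7); (1|7)=+1, (3|7)=-1; sign (−1)^0·+1^-4·-1^-8 = +1.
(a,b)_5: α=5, u≡3; β=3, v≡3 (mod 5); (3|5)=-1, (3|5)=-1; sign (−1)^0·-1^3·-1^5 = +1.
(a,b)_23: α=2, u≡6; β=1, v≡9 (mod 23); (6|23)=+1, (9|23)=+1; sign (−1)^0·+1^1·+1^2 = +1.
(a,b)_41: α=2, u≡3; β=1, v≡9 (mod 41); (3|41)=-1, (9|41)=+1; sign (−1)^0·-1^1·+1^2 = -1.
(a,b)_43: α=3, u≡1; β=2, v≡19 (mod 43); (1|43)=+1, (19|43)=-1; sign (−1)^0·+1^2·-1^3 = -1.
(a,b)_∞: sgn(-2365)=−, sgn(2597965)=+, so +1.
(a,b)_3: α=16, u≡2; β=12, v≡1 (mod 3); (2|3)=-1, (1|3)=+1; sign (−1)^0·-1^12·+1^16 = +1.
(-2365, 2597965 / ℚ) ramifies at {11, 19, 41, 43}: a division algebra.

[11, 19, 41, 43]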